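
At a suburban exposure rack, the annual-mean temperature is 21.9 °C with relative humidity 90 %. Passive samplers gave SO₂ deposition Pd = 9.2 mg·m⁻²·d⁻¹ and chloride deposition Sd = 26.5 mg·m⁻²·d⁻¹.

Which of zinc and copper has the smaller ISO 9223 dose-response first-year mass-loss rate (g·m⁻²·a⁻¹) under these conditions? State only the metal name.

zinc: f(T) = -0.071·(T−10) [T>10 °C] = -0.8449
  Pd branch = 0.0129·Pd^0.44·e^(0.046·RH+f) = 0.9241 μm/a
  Sd branch = 0.0175·Sd^0.57·e^(0.008·RH+0.085·T) = 1.498 μm/a
  sum: 0.9241 + 1.498 → r_corr = 2.422 μm/a
  mass loss = 2.422 μm/a × 7.14 g/cm³ = 17.29 g·m⁻²·a⁻¹
copper: temperature factor f = -0.080·(11.9) = -0.9520
  SO₂ term: 0.0053·9.2^0.26·exp(0.059·90-0.9520) = 0.7371
  Sd branch = 0.01025·Sd^0.27·e^(0.036·RH+0.049·T) = 1.854 μm/a
  sum: 0.7371 + 1.854 → r_corr = 2.591 μm/a
  mass loss = 2.591 μm/a × 8.96 g/cm³ = 23.22 g·m⁻²·a⁻¹
Ordering by g·m⁻²·a⁻¹: copper (23.2) > zinc (17.3)

zinc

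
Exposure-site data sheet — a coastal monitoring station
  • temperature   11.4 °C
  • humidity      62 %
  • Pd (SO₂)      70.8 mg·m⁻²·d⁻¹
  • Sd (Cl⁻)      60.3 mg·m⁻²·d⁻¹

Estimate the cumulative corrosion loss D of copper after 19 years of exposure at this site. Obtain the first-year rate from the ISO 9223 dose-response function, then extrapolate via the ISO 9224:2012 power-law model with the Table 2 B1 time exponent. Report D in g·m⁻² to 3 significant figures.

copper: temperature factor f = -0.080·(1.4) = -0.1120
  SO₂ term: 0.0053·70.8^0.26·exp(0.059·62-0.1120) = 0.5563
  Cl⁻ term: 0.01025·60.3^0.27·exp(0.036·62+0.049·11.4) = 0.5051
  sum: 0.5563 + 0.5051 → r_corr = 1.061 μm/a
Power-law: D(19) = r_corr · 19^0.667
  D(19) = 1.061 × 19^0.667 = 1.061 × 7.127 = 7.565 μm
  Mass loss = 7.565 μm × 8.96 g/cm³ = 67.78 g·m⁻²

D(19) = 67.8 g·m⁻²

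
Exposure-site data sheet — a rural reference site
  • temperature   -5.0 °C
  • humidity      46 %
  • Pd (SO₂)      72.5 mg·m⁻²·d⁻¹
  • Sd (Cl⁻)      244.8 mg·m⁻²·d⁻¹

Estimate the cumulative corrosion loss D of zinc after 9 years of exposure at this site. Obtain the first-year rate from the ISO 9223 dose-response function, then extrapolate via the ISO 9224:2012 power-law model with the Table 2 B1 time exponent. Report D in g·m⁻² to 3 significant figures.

D(9) = 33.2 g·m⁻²

zinc: temperature factor f = +0.038·(-15.0) = -0.5700
  SO₂ term: 0.0129·72.5^0.44·exp(0.046·46-0.5700) = 0.3986
  Sd branch = 0.0175·Sd^0.57·e^(0.008·RH+0.085·T) = 0.3801 μm/a
  r_corr = 0.3986 + 0.3801 = 0.7787 μm/a
ISO 9224: D(t) = r_corr · t^b with b = 0.813 (zinc, B1)
  D(9) = 0.7787 × 9^0.813 = 0.7787 × 5.968 = 4.647 μm
  Mass loss = 4.647 μm × 7.14 g/cm³ = 33.18 g·m⁻²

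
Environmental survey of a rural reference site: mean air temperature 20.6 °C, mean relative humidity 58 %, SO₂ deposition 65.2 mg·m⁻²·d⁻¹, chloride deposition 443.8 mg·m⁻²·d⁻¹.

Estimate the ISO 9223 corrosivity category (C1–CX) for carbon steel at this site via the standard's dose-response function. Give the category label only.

C5

carbon steel: f(T) = -0.054·(T−10) [T>10 °C] = -0.5724
  SO₂ term: 1.77·65.2^0.52·exp(0.02·58-0.5724) = 27.96
  Sd branch = 0.102·Sd^0.62·e^(0.033·RH+0.04·T) = 69.02 μm/a
  r_corr = 27.96 + 69.02 = 96.98 μm/a
97 μm/a falls in (80, 200] for carbon steel → category C5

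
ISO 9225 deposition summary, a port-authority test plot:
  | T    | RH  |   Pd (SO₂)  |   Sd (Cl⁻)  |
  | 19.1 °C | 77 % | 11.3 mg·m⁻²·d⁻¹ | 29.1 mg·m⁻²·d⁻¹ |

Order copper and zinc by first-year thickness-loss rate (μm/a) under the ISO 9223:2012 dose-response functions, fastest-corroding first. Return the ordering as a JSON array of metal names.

copper: f(T) = -0.080·(T−10) [T>10 °C] = -0.7280
  Pd branch = 0.0053·Pd^0.26·e^(0.059·RH+f) = 0.4518 μm/a
  Sd branch = 0.01025·Sd^0.27·e^(0.036·RH+0.049·T) = 1.038 μm/a
  r_corr = 0.4518 + 1.038 = 1.49 μm/a
zinc: temperature factor f = -0.071·(9.1) = -0.6461
  SO₂ term: 0.0129·11.3^0.44·exp(0.046·77-0.6461) = 0.6786
  Cl⁻ term: 0.0175·29.1^0.57·exp(0.008·77+0.085·19.1) = 1.122
  r_corr = 0.6786 + 1.122 = 1.801 μm/a
Ordering by μm/a: zinc (1.8) > copper (1.49)

["zinc", "copper"]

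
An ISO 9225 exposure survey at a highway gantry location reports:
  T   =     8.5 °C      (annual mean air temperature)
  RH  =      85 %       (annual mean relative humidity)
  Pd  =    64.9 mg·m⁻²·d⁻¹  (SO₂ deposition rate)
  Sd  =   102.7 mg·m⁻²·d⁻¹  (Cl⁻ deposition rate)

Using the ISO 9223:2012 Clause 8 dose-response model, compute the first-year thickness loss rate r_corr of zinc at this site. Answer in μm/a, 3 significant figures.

zinc: f(T) = +0.038·(T−10) [T≤10 °C] = -0.0570
  sulphur-dioxide contribution → 3.813 μm/a
  chloride contribution → 0.9971 μm/a
  ⇒ r_corr(zinc) = 4.81 μm/a

r_corr = 4.81 μm/a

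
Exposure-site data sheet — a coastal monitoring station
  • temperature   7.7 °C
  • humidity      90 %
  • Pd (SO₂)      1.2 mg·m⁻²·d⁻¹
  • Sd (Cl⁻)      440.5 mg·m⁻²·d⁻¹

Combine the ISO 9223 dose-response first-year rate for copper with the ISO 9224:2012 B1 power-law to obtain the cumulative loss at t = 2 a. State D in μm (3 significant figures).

copper: temperature factor f = +0.126·(-2.3) = -0.2898
  SO₂ term: 0.0053·1.2^0.26·exp(0.059·90-0.2898) = 0.8416
  Cl⁻ term: 0.01025·440.5^0.27·exp(0.036·90+0.049·7.7) = 1.975
  r_corr = 0.8416 + 1.975 = 2.817 μm/a
Power-law: D(2) = r_corr · 2^0.667
  D(2) = 2.817 × 2^0.667 = 2.817 × 1.588 = 4.472 μm

D(2) = 4.47 μm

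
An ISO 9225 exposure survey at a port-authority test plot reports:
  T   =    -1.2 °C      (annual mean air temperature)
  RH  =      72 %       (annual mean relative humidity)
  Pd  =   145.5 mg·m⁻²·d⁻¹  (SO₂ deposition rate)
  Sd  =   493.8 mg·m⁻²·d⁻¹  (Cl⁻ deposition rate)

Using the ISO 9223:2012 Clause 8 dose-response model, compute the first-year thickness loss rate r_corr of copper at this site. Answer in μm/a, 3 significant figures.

copper: temperature factor f = +0.126·(-11.2) = -1.4112
  sulphur-dioxide contribution → 0.3301 μm/a
  chloride contribution → 0.6889 μm/a
  ⇒ r_corr(copper) = 1.019 μm/a

r_corr = 1.02 μm/a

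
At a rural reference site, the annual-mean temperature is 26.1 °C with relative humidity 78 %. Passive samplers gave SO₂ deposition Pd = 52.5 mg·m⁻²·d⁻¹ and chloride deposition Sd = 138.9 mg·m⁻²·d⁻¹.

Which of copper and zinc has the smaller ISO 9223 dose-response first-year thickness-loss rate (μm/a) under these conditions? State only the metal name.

copper: temperature factor f = -0.080·(16.1) = -1.2880
  SO₂ term: 0.0053·52.5^0.26·exp(0.059·78-1.2880) = 0.4081
  Sd branch = 0.01025·Sd^0.27·e^(0.036·RH+0.049·T) = 2.313 μm/a
  r_corr = 0.4081 + 2.313 = 2.721 μm/a
zinc: f(T) = -0.071·(T−10) [T>10 °C] = -1.1431
  Pd branch = 0.0129·Pd^0.44·e^(0.046·RH+f) = 0.8497 μm/a
  Cl⁻ term: 0.0175·138.9^0.57·exp(0.008·78+0.085·26.1) = 4.999
  sum: 0.8497 + 4.999 → r_corr = 5.848 μm/a
Ordering by μm/a: zinc (5.85) > copper (2.72)

copper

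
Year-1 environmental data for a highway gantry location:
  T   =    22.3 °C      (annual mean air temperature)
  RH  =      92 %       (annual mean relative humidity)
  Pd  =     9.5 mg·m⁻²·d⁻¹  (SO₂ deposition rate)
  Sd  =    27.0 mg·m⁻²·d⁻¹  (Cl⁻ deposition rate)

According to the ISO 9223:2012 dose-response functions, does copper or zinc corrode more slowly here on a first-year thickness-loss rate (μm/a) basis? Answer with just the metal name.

zinc

copper: f(T) = -0.080·(T−10) [T>10 °C] = -0.9840
  Pd branch = 0.0053·Pd^0.26·e^(0.059·RH+f) = 0.81 μm/a
  Sd branch = 0.01025·Sd^0.27·e^(0.036·RH+0.049·T) = 2.042 μm/a
  sum: 0.81 + 2.042 → r_corr = 2.852 μm/a
zinc: f(T) = -0.071·(T−10) [T>10 °C] = -0.8733
  Pd branch = 0.0129·Pd^0.44·e^(0.046·RH+f) = 0.9987 μm/a
  Sd branch = 0.0175·Sd^0.57·e^(0.008·RH+0.085·T) = 1.591 μm/a
  sum: 0.9987 + 1.591 → r_corr = 2.59 μm/a
Ordering by μm/a: copper (2.85) > zinc (2.59)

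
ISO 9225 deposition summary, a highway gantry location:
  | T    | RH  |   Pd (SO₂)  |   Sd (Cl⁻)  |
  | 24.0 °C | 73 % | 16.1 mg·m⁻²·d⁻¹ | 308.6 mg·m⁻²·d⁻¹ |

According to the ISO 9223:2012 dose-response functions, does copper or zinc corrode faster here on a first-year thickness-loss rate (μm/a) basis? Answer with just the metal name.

copper: f(T) = -0.080·(T−10) [T>10 °C] = -1.1200
  Pd branch = 0.0053·Pd^0.26·e^(0.059·RH+f) = 0.2643 μm/a
  Sd branch = 0.01025·Sd^0.27·e^(0.036·RH+0.049·T) = 2.162 μm/a
  r_corr = 0.2643 + 2.162 = 2.427 μm/a
zinc: temperature factor f = -0.071·(14.0) = -0.9940
  SO₂ term: 0.0129·16.1^0.44·exp(0.046·73-0.9940) = 0.4659
  Sd branch = 0.0175·Sd^0.57·e^(0.008·RH+0.085·T) = 6.333 μm/a
  sum: 0.4659 + 6.333 → r_corr = 6.798 μm/a
Ordering by μm/a: zinc (6.8) > copper (2.43)

zinc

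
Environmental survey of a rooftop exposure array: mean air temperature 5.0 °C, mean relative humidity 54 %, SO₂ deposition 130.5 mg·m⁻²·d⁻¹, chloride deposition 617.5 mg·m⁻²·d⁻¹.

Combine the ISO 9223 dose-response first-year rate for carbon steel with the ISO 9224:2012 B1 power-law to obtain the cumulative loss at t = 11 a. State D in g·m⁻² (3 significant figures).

carbon steel: f(T) = +0.150·(T−10) [T≤10 °C] = -0.7500
  Pd branch = 1.77·Pd^0.52·e^(0.02·RH+f) = 31 μm/a
  Sd branch = 0.102·Sd^0.62·e^(0.033·RH+0.04·T) = 39.77 μm/a
  r_corr = 31 + 39.77 = 70.77 μm/a
Long-term exponent b (ISO 9224 Table 2, B1) = 0.523
  D(11) = 70.77 × 11^0.523 = 70.77 × 3.505 = 248 μm
  Mass loss = 248 μm × 7.85 g/cm³ = 1947 g·m⁻²

D(11) = 1.95e+03 g·m⁻²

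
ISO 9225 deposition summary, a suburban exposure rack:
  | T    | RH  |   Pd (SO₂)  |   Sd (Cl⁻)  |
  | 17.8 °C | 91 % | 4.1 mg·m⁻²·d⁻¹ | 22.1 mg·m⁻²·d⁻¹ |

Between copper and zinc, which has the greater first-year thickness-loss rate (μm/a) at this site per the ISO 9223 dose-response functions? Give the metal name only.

copper: temperature factor f = -0.080·(7.8) = -0.6240
  sulphur-dioxide contribution → 0.8797 μm/a
  chloride contribution → 1.497 μm/a
  ⇒ r_corr(copper) = 2.377 μm/a
zinc: temperature factor f = -0.071·(7.8) = -0.5538
  sulphur-dioxide contribution → 0.9071 μm/a
  chloride contribution → 0.9607 μm/a
  total first-year rate 1.868 μm/a
Ordering by μm/a: copper (2.38) > zinc (1.87)

copper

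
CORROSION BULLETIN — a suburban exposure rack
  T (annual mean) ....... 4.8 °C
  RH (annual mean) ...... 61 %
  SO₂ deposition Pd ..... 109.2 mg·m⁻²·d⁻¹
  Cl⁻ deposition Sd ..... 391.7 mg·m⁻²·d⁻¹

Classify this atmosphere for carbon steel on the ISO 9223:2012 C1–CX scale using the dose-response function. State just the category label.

carbon steel: f(T) = +0.150·(T−10) [T≤10 °C] = -0.7800
  sulphur-dioxide contribution → 31.55 μm/a
  chloride contribution → 37.48 μm/a
  total first-year rate 69.03 μm/a
69 μm/a falls in (50, 80] for carbon steel → category C4

C4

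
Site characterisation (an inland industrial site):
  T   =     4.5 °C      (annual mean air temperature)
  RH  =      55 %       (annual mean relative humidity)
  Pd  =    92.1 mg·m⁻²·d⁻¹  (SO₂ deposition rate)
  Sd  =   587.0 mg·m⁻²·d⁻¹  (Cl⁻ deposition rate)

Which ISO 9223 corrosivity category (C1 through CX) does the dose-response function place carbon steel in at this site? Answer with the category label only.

C4

carbon steel: f(T) = +0.150·(T−10) [T≤10 °C] = -0.8250
  SO₂ term: 1.77·92.1^0.52·exp(0.02·55-0.8250) = 24.48
  Cl⁻ term: 0.102·587.0^0.62·exp(0.033·55+0.04·4.5) = 39.05
  sum: 24.48 + 39.05 → r_corr = 63.53 μm/a
Category bounds: 50…80 μm/a bracket r_corr ⇒ C4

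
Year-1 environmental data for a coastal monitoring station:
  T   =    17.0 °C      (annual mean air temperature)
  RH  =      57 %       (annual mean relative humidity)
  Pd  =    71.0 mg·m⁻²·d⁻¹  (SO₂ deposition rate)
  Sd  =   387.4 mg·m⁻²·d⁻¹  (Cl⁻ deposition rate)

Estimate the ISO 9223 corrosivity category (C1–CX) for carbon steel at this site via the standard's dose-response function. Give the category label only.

C5

carbon steel: f(T) = -0.054·(T−10) [T>10 °C] = -0.3780
  Pd branch = 1.77·Pd^0.52·e^(0.02·RH+f) = 34.8 μm/a
  Sd branch = 0.102·Sd^0.62·e^(0.033·RH+0.04·T) = 53.15 μm/a
  sum: 34.8 + 53.15 → r_corr = 87.95 μm/a
ISO 9223 Table 2 (carbon steel): 80 < 87.9 ≤ 200 μm/a ⇒ C5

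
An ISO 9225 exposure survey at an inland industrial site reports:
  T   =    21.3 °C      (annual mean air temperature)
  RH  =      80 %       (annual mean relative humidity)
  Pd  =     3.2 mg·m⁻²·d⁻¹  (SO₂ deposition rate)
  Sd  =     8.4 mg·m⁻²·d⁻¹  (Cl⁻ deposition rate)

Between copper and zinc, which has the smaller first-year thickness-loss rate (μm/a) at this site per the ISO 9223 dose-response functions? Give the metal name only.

copper: f(T) = -0.080·(T−10) [T>10 °C] = -0.9040
  Pd branch = 0.0053·Pd^0.26·e^(0.059·RH+f) = 0.3257 μm/a
  Cl⁻ term: 0.01025·8.4^0.27·exp(0.036·80+0.049·21.3) = 0.9211
  r_corr = 0.3257 + 0.9211 = 1.247 μm/a
zinc: f(T) = -0.071·(T−10) [T>10 °C] = -0.8023
  SO₂ term: 0.0129·3.2^0.44·exp(0.046·80-0.8023) = 0.3825
  Cl⁻ term: 0.0175·8.4^0.57·exp(0.008·80+0.085·21.3) = 0.6825
  sum: 0.3825 + 0.6825 → r_corr = 1.065 μm/a
Ordering by μm/a: copper (1.25) > zinc (1.07)

zinc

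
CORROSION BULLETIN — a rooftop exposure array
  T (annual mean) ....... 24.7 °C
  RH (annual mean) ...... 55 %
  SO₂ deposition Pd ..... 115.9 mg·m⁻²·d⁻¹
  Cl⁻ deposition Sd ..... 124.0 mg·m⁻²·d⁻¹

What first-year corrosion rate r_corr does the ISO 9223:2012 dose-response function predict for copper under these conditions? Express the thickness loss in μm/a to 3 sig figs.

r_corr = 1.06 μm/a

copper: f(T) = -0.080·(T−10) [T>10 °C] = -1.1760
  Pd branch = 0.0053·Pd^0.26·e^(0.059·RH+f) = 0.1444 μm/a
  Sd branch = 0.01025·Sd^0.27·e^(0.036·RH+0.049·T) = 0.9151 μm/a
  sum: 0.1444 + 0.9151 → r_corr = 1.059 μm/a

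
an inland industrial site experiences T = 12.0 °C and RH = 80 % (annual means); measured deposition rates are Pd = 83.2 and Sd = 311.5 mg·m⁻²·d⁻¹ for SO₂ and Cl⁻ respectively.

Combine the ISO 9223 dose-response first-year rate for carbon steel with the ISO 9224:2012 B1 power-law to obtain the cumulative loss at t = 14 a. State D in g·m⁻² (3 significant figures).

carbon steel: T>10 °C ⇒ hinge -0.054·(12.0−10) = -0.1080
  SO₂ term: 1.77·83.2^0.52·exp(0.02·80-0.1080) = 78.42
  Cl⁻ term: 0.102·311.5^0.62·exp(0.033·80+0.04·12.0) = 81.2
  sum: 78.42 + 81.2 → r_corr = 159.6 μm/a
Long-term exponent b (ISO 9224 Table 2, B1) = 0.523
  D(14) = 159.6 × 14^0.523 = 159.6 × 3.976 = 634.6 μm
  Mass loss = 634.6 μm × 7.85 g/cm³ = 4982 g·m⁻²

D(14) = 4.98e+03 g·m⁻²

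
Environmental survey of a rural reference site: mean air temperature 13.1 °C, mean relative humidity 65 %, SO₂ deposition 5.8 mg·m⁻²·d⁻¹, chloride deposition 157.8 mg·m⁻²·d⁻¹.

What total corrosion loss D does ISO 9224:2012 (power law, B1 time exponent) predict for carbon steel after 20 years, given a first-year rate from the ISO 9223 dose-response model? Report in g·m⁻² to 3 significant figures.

D(20) = 1.79e+03 g·m⁻²

carbon steel: T>10 °C ⇒ hinge -0.054·(13.1−10) = -0.1674
  Pd branch = 1.77·Pd^0.52·e^(0.02·RH+f) = 13.7 μm/a
  Cl⁻ term: 0.102·157.8^0.62·exp(0.033·65+0.04·13.1) = 33.93
  sum: 13.7 + 33.93 → r_corr = 47.63 μm/a
Long-term exponent b (ISO 9224 Table 2, B1) = 0.523
  D(20) = 47.63 × 20^0.523 = 47.63 × 4.791 = 228.2 μm
  Mass loss = 228.2 μm × 7.85 g/cm³ = 1791 g·m⁻²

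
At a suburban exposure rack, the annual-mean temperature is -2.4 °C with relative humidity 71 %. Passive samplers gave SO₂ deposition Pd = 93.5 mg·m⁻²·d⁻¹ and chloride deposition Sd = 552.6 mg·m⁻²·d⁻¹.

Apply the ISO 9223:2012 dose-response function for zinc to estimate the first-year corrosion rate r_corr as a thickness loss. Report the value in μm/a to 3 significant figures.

zinc: f(T) = +0.038·(T−10) [T≤10 °C] = -0.4712
  sulphur-dioxide contribution → 1.554 μm/a
  chloride contribution → 0.9211 μm/a
  total first-year rate 2.475 μm/a

r_corr = 2.48 μm/a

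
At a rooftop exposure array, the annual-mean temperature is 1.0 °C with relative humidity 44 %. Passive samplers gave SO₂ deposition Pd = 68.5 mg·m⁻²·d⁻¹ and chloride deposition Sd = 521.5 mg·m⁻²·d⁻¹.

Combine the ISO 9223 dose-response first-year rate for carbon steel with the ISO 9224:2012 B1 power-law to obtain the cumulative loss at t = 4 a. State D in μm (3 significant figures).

carbon steel: T≤10 °C ⇒ hinge +0.150·(1.0−10) = -1.3500
  Pd branch = 1.77·Pd^0.52·e^(0.02·RH+f) = 9.964 μm/a
  Sd branch = 0.102·Sd^0.62·e^(0.033·RH+0.04·T) = 21.94 μm/a
  sum: 9.964 + 21.94 → r_corr = 31.9 μm/a
ISO 9224: D(t) = r_corr · t^b with b = 0.523 (carbon steel, B1)
  D(4) = 31.9 × 4^0.523 = 31.9 × 2.065 = 65.88 μm

D(4) = 65.9 μm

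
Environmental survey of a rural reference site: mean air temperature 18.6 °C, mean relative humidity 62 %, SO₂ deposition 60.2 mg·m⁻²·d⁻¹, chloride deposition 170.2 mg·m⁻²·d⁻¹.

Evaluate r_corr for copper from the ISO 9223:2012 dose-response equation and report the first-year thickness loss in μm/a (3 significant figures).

r_corr = 1.25 μm/a

copper: T>10 °C ⇒ hinge -0.080·(18.6−10) = -0.6880
  Pd branch = 0.0053·Pd^0.26·e^(0.059·RH+f) = 0.2998 μm/a
  Sd branch = 0.01025·Sd^0.27·e^(0.036·RH+0.049·T) = 0.9511 μm/a
  sum: 0.2998 + 0.9511 → r_corr = 1.251 μm/a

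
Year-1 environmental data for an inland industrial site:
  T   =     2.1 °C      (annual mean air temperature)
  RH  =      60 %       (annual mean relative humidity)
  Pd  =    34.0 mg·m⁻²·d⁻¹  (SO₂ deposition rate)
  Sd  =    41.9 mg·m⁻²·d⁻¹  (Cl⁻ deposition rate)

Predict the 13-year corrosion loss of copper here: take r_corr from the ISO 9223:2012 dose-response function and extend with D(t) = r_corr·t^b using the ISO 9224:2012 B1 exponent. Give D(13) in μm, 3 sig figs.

copper: f(T) = +0.126·(T−10) [T≤10 °C] = -0.9954
  sulphur-dioxide contribution → 0.1689 μm/a
  chloride contribution → 0.2701 μm/a
  ⇒ r_corr(copper) = 0.439 μm/a
ISO 9224: D(t) = r_corr · t^b with b = 0.667 (copper, B1)
  D(13) = 0.439 × 13^0.667 = 0.439 × 5.534 = 2.429 μm

D(13) = 2.43 μm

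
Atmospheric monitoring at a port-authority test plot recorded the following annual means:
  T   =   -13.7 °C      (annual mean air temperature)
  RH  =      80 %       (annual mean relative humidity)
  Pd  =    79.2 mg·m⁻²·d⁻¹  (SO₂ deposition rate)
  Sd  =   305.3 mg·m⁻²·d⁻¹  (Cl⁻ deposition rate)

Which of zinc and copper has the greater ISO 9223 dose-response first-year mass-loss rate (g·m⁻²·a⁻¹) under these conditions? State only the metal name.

zinc

zinc: f(T) = +0.038·(T−10) [T≤10 °C] = -0.9006
  sulphur-dioxide contribution → 1.423 μm/a
  chloride contribution → 0.2701 μm/a
  total first-year rate 1.693 μm/a
  mass loss = 1.693 μm/a × 7.14 g/cm³ = 12.09 g·m⁻²·a⁻¹
copper: temperature factor f = +0.126·(-23.7) = -2.9862
  sulphur-dioxide contribution → 0.09352 μm/a
  chloride contribution → 0.4373 μm/a
  ⇒ r_corr(copper) = 0.5309 μm/a
  mass loss = 0.5309 μm/a × 8.96 g/cm³ = 4.757 g·m⁻²·a⁻¹
Ordering by g·m⁻²·a⁻¹: zinc (12.1) > copper (4.76)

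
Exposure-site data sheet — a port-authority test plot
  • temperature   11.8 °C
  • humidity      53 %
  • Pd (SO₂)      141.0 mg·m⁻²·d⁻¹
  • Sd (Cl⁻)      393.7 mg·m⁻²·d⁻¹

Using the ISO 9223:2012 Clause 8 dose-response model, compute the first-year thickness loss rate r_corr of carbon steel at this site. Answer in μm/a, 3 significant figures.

r_corr = 99.0 μm/a

carbon steel: f(T) = -0.054·(T−10) [T>10 °C] = -0.0972
  Pd branch = 1.77·Pd^0.52·e^(0.02·RH+f) = 60.77 μm/a
  Cl⁻ term: 0.102·393.7^0.62·exp(0.033·53+0.04·11.8) = 38.21
  r_corr = 60.77 + 38.21 = 98.98 μm/a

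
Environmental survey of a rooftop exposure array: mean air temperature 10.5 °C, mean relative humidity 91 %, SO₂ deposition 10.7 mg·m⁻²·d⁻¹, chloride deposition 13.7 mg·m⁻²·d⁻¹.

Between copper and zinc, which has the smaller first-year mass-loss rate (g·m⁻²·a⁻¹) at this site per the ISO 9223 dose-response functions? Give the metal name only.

zinc

copper: temperature factor f = -0.080·(0.5) = -0.0400
  sulphur-dioxide contribution → 2.024 μm/a
  chloride contribution → 0.9201 μm/a
  total first-year rate 2.944 μm/a
  mass loss = 2.944 μm/a × 8.96 g/cm³ = 26.38 g·m⁻²·a⁻¹
zinc: f(T) = -0.071·(T−10) [T>10 °C] = -0.0355
  sulphur-dioxide contribution → 2.323 μm/a
  chloride contribution → 0.3933 μm/a
  total first-year rate 2.716 μm/a
  mass loss = 2.716 μm/a × 7.14 g/cm³ = 19.39 g·m⁻²·a⁻¹
Ordering by g·m⁻²·a⁻¹: copper (26.4) > zinc (19.4)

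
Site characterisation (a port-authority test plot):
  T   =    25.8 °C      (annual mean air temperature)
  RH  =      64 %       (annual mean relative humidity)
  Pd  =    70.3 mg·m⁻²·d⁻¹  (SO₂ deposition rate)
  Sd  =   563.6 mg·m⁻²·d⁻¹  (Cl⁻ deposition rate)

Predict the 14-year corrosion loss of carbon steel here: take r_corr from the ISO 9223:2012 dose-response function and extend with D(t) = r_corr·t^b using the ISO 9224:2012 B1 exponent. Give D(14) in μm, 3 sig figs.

D(14) = 576 μm

carbon steel: T>10 °C ⇒ hinge -0.054·(25.8−10) = -0.8532
  Pd branch = 1.77·Pd^0.52·e^(0.02·RH+f) = 24.76 μm/a
  Cl⁻ term: 0.102·563.6^0.62·exp(0.033·64+0.04·25.8) = 120.1
  r_corr = 24.76 + 120.1 = 144.9 μm/a
ISO 9224: D(t) = r_corr · t^b with b = 0.523 (carbon steel, B1)
  D(14) = 144.9 × 14^0.523 = 144.9 × 3.976 = 576 μm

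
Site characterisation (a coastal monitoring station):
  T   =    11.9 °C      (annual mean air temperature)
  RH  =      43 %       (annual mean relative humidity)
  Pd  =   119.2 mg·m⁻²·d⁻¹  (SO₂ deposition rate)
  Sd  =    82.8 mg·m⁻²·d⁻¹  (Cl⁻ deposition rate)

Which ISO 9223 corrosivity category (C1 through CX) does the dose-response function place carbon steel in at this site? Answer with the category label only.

carbon steel: f(T) = -0.054·(T−10) [T>10 °C] = -0.1026
  sulphur-dioxide contribution → 45.35 μm/a
  chloride contribution → 10.49 μm/a
  ⇒ r_corr(carbon steel) = 55.84 μm/a
55.8 μm/a falls in (50, 80] for carbon steel → category C4

C4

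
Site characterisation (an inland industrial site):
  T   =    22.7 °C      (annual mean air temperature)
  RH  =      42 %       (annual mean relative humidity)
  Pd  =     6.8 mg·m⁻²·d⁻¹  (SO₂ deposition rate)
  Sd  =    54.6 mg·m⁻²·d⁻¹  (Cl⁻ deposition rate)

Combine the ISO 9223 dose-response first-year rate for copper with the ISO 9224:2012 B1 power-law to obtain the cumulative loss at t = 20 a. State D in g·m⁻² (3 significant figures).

D(20) = 30.0 g·m⁻²

copper: temperature factor f = -0.080·(12.7) = -1.0160
  Pd branch = 0.0053·Pd^0.26·e^(0.059·RH+f) = 0.03764 μm/a
  Cl⁻ term: 0.01025·54.6^0.27·exp(0.036·42+0.049·22.7) = 0.4164
  sum: 0.03764 + 0.4164 → r_corr = 0.454 μm/a
Long-term exponent b (ISO 9224 Table 2, B1) = 0.667
  D(20) = 0.454 × 20^0.667 = 0.454 × 7.375 = 3.349 μm
  Mass loss = 3.349 μm × 8.96 g/cm³ = 30 g·m⁻²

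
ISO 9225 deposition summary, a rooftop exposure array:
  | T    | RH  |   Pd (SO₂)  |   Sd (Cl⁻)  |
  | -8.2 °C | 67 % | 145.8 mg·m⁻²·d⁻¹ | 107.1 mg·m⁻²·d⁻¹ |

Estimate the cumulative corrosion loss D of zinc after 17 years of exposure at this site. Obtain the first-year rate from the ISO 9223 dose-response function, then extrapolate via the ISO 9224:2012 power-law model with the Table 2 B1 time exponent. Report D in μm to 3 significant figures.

D(17) = 14.8 μm

zinc: temperature factor f = +0.038·(-18.2) = -0.6916
  SO₂ term: 0.0129·145.8^0.44·exp(0.046·67-0.6916) = 1.261
  Cl⁻ term: 0.0175·107.1^0.57·exp(0.008·67+0.085·-8.2) = 0.2138
  r_corr = 1.261 + 0.2138 = 1.475 μm/a
Long-term exponent b (ISO 9224 Table 2, B1) = 0.813
  D(17) = 1.475 × 17^0.813 = 1.475 × 10.01 = 14.76 μm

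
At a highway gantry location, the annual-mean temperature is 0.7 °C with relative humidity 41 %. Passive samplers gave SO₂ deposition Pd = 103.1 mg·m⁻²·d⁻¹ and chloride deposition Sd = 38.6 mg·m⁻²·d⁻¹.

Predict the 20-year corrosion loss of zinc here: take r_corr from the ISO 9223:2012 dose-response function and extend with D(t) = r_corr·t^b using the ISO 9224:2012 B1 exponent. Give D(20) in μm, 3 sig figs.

zinc: T≤10 °C ⇒ hinge +0.038·(0.7−10) = -0.3534
  Pd branch = 0.0129·Pd^0.44·e^(0.046·RH+f) = 0.4592 μm/a
  Sd branch = 0.0175·Sd^0.57·e^(0.008·RH+0.085·T) = 0.2069 μm/a
  sum: 0.4592 + 0.2069 → r_corr = 0.6661 μm/a
ISO 9224: D(t) = r_corr · t^b with b = 0.813 (zinc, B1)
  D(20) = 0.6661 × 20^0.813 = 0.6661 × 11.42 = 7.608 μm

D(20) = 7.61 μm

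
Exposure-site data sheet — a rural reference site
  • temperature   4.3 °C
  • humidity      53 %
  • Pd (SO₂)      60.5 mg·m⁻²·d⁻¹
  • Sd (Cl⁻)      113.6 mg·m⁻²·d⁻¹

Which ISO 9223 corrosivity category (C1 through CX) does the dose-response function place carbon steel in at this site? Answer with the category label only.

C3

carbon steel: T≤10 °C ⇒ hinge +0.150·(4.3−10) = -0.8550
  Pd branch = 1.77·Pd^0.52·e^(0.02·RH+f) = 18.34 μm/a
  Sd branch = 0.102·Sd^0.62·e^(0.033·RH+0.04·T) = 13.1 μm/a
  r_corr = 18.34 + 13.1 = 31.44 μm/a
ISO 9223 Table 2 (carbon steel): 25 < 31.4 ≤ 50 μm/a ⇒ C3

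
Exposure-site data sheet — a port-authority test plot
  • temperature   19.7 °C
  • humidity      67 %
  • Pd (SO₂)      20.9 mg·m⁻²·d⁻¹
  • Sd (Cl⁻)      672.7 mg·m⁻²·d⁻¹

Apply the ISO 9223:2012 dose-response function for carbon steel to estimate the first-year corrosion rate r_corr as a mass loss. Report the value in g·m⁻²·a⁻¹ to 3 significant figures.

carbon steel: T>10 °C ⇒ hinge -0.054·(19.7−10) = -0.5238
  sulphur-dioxide contribution → 19.45 μm/a
  chloride contribution → 116 μm/a
  ⇒ r_corr(carbon steel) = 135.4 μm/a
Convert to mass loss: 135.4 μm/a × 7.85 g/cm³ = 1063 g·m⁻²·a⁻¹

r_corr = 1.06e+03 g·m⁻²·a⁻¹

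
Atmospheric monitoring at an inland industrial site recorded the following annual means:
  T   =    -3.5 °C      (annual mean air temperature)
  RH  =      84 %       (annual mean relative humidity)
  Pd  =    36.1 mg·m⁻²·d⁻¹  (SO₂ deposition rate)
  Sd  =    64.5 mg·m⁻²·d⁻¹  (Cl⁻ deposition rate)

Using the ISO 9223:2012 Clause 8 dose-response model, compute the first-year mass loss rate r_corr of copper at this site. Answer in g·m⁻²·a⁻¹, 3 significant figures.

r_corr = 8.03 g·m⁻²·a⁻¹

copper: f(T) = +0.126·(T−10) [T≤10 °C] = -1.7010
  Pd branch = 0.0053·Pd^0.26·e^(0.059·RH+f) = 0.349 μm/a
  Cl⁻ term: 0.01025·64.5^0.27·exp(0.036·84+0.049·-3.5) = 0.5472
  sum: 0.349 + 0.5472 → r_corr = 0.8962 μm/a
Convert to mass loss: 0.8962 μm/a × 8.96 g/cm³ = 8.03 g·m⁻²·a⁻¹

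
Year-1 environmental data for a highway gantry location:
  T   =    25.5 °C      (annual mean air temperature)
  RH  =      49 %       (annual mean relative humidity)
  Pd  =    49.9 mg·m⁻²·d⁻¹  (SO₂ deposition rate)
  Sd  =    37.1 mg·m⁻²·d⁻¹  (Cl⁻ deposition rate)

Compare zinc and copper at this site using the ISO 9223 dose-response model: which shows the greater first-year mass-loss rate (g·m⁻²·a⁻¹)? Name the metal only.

zinc: T>10 °C ⇒ hinge -0.071·(25.5−10) = -1.1005
  Pd branch = 0.0129·Pd^0.44·e^(0.046·RH+f) = 0.2284 μm/a
  Cl⁻ term: 0.0175·37.1^0.57·exp(0.008·49+0.085·25.5) = 1.775
  r_corr = 0.2284 + 1.775 = 2.003 μm/a
  mass loss = 2.003 μm/a × 7.14 g/cm³ = 14.3 g·m⁻²·a⁻¹
copper: temperature factor f = -0.080·(15.5) = -1.2400
  SO₂ term: 0.0053·49.9^0.26·exp(0.059·49-1.2400) = 0.07635
  Sd branch = 0.01025·Sd^0.27·e^(0.036·RH+0.049·T) = 0.5536 μm/a
  sum: 0.07635 + 0.5536 → r_corr = 0.63 μm/a
  mass loss = 0.63 μm/a × 8.96 g/cm³ = 5.644 g·m⁻²·a⁻¹
Ordering by g·m⁻²·a⁻¹: zinc (14.3) > copper (5.64)

zinc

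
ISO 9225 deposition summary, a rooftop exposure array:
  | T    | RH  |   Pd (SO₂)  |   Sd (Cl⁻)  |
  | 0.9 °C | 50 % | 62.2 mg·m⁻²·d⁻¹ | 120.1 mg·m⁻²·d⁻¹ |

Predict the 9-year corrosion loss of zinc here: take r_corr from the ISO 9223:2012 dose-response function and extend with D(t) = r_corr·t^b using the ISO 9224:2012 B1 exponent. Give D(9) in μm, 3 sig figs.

D(9) = 5.92 μm

zinc: temperature factor f = +0.038·(-9.1) = -0.3458
  SO₂ term: 0.0129·62.2^0.44·exp(0.046·50-0.3458) = 0.5605
  Sd branch = 0.0175·Sd^0.57·e^(0.008·RH+0.085·T) = 0.4318 μm/a
  r_corr = 0.5605 + 0.4318 = 0.9923 μm/a
Power-law: D(9) = r_corr · 9^0.813
  D(9) = 0.9923 × 9^0.813 = 0.9923 × 5.968 = 5.922 μm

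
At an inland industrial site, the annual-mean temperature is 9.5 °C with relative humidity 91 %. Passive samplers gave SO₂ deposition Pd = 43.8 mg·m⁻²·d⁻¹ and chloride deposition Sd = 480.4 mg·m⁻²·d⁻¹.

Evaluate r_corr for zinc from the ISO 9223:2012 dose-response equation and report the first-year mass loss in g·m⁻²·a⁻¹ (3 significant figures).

zinc: temperature factor f = +0.038·(-0.5) = -0.0190
  SO₂ term: 0.0129·43.8^0.44·exp(0.046·91-0.0190) = 4.391
  Sd branch = 0.0175·Sd^0.57·e^(0.008·RH+0.085·T) = 2.744 μm/a
  sum: 4.391 + 2.744 → r_corr = 7.135 μm/a
Convert to mass loss: 7.135 μm/a × 7.14 g/cm³ = 50.94 g·m⁻²·a⁻¹

r_corr = 50.9 g·m⁻²·a⁻¹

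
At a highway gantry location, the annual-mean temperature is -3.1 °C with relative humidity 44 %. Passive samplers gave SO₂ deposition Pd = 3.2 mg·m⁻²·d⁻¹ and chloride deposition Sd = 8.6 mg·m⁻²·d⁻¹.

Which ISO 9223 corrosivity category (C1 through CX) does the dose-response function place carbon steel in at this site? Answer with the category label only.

carbon steel: f(T) = +0.150·(T−10) [T≤10 °C] = -1.9650
  sulphur-dioxide contribution → 1.095 μm/a
  chloride contribution → 1.461 μm/a
  ⇒ r_corr(carbon steel) = 2.556 μm/a
2.56 μm/a falls in (1.3, 25] for carbon steel → category C2

C2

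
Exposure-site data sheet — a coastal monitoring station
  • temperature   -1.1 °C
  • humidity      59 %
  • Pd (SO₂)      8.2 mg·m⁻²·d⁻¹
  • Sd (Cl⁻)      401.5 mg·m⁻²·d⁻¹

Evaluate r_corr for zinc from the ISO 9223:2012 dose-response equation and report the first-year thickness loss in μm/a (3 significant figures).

zinc: T≤10 °C ⇒ hinge +0.038·(-1.1−10) = -0.4218
  SO₂ term: 0.0129·8.2^0.44·exp(0.046·59-0.4218) = 0.3222
  Cl⁻ term: 0.0175·401.5^0.57·exp(0.008·59+0.085·-1.1) = 0.779
  sum: 0.3222 + 0.779 → r_corr = 1.101 μm/a

r_corr = 1.10 μm/a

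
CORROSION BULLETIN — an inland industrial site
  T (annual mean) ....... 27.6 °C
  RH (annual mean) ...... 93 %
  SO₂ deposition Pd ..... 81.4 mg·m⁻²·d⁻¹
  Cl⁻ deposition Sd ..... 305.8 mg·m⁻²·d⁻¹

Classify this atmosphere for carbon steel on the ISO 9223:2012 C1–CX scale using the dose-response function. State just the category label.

CX

carbon steel: temperature factor f = -0.054·(17.6) = -0.9504
  Pd branch = 1.77·Pd^0.52·e^(0.02·RH+f) = 43.3 μm/a
  Cl⁻ term: 0.102·305.8^0.62·exp(0.033·93+0.04·27.6) = 230.1
  sum: 43.3 + 230.1 → r_corr = 273.4 μm/a
ISO 9223 Table 2 (carbon steel): 200 < 273 ≤ 700 μm/a ⇒ CX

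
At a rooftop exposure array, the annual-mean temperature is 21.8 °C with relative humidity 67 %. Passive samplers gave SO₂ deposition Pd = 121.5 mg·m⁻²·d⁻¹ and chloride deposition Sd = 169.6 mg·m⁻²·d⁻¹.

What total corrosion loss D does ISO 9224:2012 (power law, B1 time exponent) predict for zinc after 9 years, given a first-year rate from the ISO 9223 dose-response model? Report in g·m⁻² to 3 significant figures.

D(9) = 194 g·m⁻²

zinc: T>10 °C ⇒ hinge -0.071·(21.8−10) = -0.8378
  sulphur-dioxide contribution → 1.006 μm/a
  chloride contribution → 3.559 μm/a
  total first-year rate 4.565 μm/a
ISO 9224: D(t) = r_corr · t^b with b = 0.813 (zinc, B1)
  D(9) = 4.565 × 9^0.813 = 4.565 × 5.968 = 27.24 μm
  Mass loss = 27.24 μm × 7.14 g/cm³ = 194.5 g·m⁻²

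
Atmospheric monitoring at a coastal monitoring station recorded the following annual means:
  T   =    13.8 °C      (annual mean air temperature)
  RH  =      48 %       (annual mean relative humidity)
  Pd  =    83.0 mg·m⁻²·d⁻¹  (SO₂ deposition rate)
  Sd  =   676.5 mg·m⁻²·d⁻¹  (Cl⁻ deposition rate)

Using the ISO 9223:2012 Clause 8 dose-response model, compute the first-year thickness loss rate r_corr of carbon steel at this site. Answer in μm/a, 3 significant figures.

r_corr = 86.6 μm/a

carbon steel: temperature factor f = -0.054·(3.8) = -0.2052
  Pd branch = 1.77·Pd^0.52·e^(0.02·RH+f) = 37.47 μm/a
  Cl⁻ term: 0.102·676.5^0.62·exp(0.033·48+0.04·13.8) = 49.09
  r_corr = 37.47 + 49.09 = 86.56 μm/a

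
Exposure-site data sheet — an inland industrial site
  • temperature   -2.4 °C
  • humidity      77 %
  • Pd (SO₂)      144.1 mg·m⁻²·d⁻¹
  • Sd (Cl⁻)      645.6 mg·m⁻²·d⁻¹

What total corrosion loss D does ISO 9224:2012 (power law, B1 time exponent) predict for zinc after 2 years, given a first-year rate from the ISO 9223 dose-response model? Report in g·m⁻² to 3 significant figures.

D(2) = 44.3 g·m⁻²

zinc: T≤10 °C ⇒ hinge +0.038·(-2.4−10) = -0.4712
  sulphur-dioxide contribution → 2.478 μm/a
  chloride contribution → 1.056 μm/a
  total first-year rate 3.534 μm/a
Long-term exponent b (ISO 9224 Table 2, B1) = 0.813
  D(2) = 3.534 × 2^0.813 = 3.534 × 1.757 = 6.208 μm
  Mass loss = 6.208 μm × 7.14 g/cm³ = 44.33 g·m⁻²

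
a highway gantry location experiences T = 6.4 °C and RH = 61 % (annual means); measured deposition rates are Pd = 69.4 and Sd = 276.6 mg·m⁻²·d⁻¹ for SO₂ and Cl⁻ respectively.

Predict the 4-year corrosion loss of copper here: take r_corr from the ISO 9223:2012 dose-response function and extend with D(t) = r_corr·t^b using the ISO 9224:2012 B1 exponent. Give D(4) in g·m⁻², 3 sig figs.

D(4) = 21.4 g·m⁻²

copper: T≤10 °C ⇒ hinge +0.126·(6.4−10) = -0.4536
  sulphur-dioxide contribution → 0.3707 μm/a
  chloride contribution → 0.5753 μm/a
  total first-year rate 0.9461 μm/a
Power-law: D(4) = r_corr · 4^0.667
  D(4) = 0.9461 × 4^0.667 = 0.9461 × 2.521 = 2.385 μm
  Mass loss = 2.385 μm × 8.96 g/cm³ = 21.37 g·m⁻²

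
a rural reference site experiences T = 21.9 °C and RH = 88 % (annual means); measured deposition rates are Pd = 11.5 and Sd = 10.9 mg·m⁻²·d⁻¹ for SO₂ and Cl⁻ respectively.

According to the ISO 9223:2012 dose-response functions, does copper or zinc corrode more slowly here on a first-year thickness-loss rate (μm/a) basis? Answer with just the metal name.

zinc

copper: temperature factor f = -0.080·(11.9) = -0.9520
  sulphur-dioxide contribution → 0.6942 μm/a
  chloride contribution → 1.357 μm/a
  ⇒ r_corr(copper) = 2.052 μm/a
zinc: temperature factor f = -0.071·(11.9) = -0.8449
  sulphur-dioxide contribution → 0.9298 μm/a
  chloride contribution → 0.8883 μm/a
  ⇒ r_corr(zinc) = 1.818 μm/a
Ordering by μm/a: copper (2.05) > zinc (1.82)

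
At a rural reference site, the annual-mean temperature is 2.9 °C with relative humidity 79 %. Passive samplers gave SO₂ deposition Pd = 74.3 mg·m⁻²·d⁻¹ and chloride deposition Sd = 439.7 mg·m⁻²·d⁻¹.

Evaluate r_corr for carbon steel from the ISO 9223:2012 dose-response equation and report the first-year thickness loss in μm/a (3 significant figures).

carbon steel: T≤10 °C ⇒ hinge +0.150·(2.9−10) = -1.0650
  Pd branch = 1.77·Pd^0.52·e^(0.02·RH+f) = 27.83 μm/a
  Cl⁻ term: 0.102·439.7^0.62·exp(0.033·79+0.04·2.9) = 67.6
  sum: 27.83 + 67.6 → r_corr = 95.43 μm/a

r_corr = 95.4 μm/a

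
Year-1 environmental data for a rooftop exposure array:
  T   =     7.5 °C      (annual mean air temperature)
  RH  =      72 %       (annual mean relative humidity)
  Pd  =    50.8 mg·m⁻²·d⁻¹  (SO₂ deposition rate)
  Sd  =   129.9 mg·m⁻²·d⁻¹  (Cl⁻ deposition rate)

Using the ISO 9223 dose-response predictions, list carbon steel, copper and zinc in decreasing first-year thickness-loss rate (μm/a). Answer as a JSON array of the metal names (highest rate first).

carbon steel: f(T) = +0.150·(T−10) [T≤10 °C] = -0.3750
  SO₂ term: 1.77·50.8^0.52·exp(0.02·72-0.3750) = 39.59
  Sd branch = 0.102·Sd^0.62·e^(0.033·RH+0.04·T) = 30.28 μm/a
  r_corr = 39.59 + 30.28 = 69.87 μm/a
copper: f(T) = +0.126·(T−10) [T≤10 °C] = -0.3150
  Pd branch = 0.0053·Pd^0.26·e^(0.059·RH+f) = 0.7514 μm/a
  Cl⁻ term: 0.01025·129.9^0.27·exp(0.036·72+0.049·7.5) = 0.7357
  sum: 0.7514 + 0.7357 → r_corr = 1.487 μm/a
zinc: temperature factor f = +0.038·(-2.5) = -0.0950
  SO₂ term: 0.0129·50.8^0.44·exp(0.046·72-0.0950) = 1.813
  Cl⁻ term: 0.0175·129.9^0.57·exp(0.008·72+0.085·7.5) = 0.9437
  sum: 1.813 + 0.9437 → r_corr = 2.756 μm/a
Ordering by μm/a: carbon steel (69.9) > zinc (2.76) > copper (1.49)

["carbon steel", "zinc", "copper"]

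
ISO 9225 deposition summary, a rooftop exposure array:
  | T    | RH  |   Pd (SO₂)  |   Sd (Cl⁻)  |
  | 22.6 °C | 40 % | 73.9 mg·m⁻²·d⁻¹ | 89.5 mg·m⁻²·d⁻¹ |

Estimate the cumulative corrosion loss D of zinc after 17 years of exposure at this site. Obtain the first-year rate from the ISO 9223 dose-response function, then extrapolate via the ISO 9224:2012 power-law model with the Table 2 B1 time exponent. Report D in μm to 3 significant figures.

zinc: T>10 °C ⇒ hinge -0.071·(22.6−10) = -0.8946
  SO₂ term: 0.0129·73.9^0.44·exp(0.046·40-0.8946) = 0.2205
  Cl⁻ term: 0.0175·89.5^0.57·exp(0.008·40+0.085·22.6) = 2.132
  sum: 0.2205 + 2.132 → r_corr = 2.353 μm/a
Long-term exponent b (ISO 9224 Table 2, B1) = 0.813
  D(17) = 2.353 × 17^0.813 = 2.353 × 10.01 = 23.55 μm

D(17) = 23.5 μm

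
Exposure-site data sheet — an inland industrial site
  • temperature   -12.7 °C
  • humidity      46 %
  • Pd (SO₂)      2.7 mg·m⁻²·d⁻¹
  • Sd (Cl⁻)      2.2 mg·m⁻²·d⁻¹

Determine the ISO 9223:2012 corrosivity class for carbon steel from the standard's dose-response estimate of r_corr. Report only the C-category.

carbon steel: f(T) = +0.150·(T−10) [T≤10 °C] = -3.4050
  SO₂ term: 1.77·2.7^0.52·exp(0.02·46-3.4050) = 0.2472
  Sd branch = 0.102·Sd^0.62·e^(0.033·RH+0.04·T) = 0.4566 μm/a
  r_corr = 0.2472 + 0.4566 = 0.7038 μm/a
Category bounds: 0…1.3 μm/a bracket r_corr ⇒ C1

C1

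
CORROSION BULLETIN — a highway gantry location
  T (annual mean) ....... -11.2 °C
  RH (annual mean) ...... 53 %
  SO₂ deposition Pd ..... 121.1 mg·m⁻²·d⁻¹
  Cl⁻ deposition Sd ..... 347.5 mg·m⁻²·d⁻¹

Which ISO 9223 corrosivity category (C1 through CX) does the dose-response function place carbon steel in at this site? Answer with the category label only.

C2

carbon steel: f(T) = +0.150·(T−10) [T≤10 °C] = -3.1800
  sulphur-dioxide contribution → 2.573 μm/a
  chloride contribution → 14.09 μm/a
  ⇒ r_corr(carbon steel) = 16.67 μm/a
ISO 9223 Table 2 (carbon steel): 1.3 < 16.7 ≤ 25 μm/a ⇒ C2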